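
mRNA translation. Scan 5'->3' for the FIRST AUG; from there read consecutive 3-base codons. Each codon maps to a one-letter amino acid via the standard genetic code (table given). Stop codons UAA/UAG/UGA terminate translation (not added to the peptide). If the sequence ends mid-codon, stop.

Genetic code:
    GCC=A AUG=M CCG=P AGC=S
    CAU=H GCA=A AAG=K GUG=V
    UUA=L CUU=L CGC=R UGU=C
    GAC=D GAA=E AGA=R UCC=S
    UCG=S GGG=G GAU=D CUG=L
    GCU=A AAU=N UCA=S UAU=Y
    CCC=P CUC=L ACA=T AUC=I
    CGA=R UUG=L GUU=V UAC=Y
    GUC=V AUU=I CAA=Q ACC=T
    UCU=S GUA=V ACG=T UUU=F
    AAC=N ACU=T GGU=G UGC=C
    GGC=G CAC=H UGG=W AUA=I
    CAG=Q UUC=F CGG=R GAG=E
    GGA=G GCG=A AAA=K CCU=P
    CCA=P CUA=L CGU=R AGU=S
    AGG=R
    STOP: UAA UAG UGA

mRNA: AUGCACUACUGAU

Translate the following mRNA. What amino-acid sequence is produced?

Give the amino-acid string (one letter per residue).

start AUG at pos 0
pos 0: AUG -> M; peptide=M
pos 3: CAC -> H; peptide=MH
pos 6: UAC -> Y; peptide=MHY
pos 9: UGA -> STOP

Answer: MHY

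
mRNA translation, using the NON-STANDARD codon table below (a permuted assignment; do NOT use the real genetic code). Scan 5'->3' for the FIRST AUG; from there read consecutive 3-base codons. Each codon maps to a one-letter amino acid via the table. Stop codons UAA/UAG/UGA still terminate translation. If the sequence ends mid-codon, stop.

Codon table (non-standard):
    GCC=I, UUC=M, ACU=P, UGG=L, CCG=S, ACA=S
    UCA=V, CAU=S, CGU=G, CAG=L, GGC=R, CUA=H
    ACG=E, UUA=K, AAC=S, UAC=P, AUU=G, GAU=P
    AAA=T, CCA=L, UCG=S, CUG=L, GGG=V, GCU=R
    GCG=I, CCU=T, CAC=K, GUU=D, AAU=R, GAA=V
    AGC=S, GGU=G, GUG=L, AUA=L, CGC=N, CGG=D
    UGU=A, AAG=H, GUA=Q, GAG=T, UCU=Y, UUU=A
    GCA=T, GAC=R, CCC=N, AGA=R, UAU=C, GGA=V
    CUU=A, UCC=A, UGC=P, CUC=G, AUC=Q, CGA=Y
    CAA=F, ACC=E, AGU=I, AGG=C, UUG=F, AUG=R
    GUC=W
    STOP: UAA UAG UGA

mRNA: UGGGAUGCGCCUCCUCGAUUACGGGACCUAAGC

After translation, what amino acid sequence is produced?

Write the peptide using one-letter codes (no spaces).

Answer: RNGGPPVE

Derivation:
start AUG at pos 4
pos 4: AUG -> R; peptide=R
pos 7: CGC -> N; peptide=RN
pos 10: CUC -> G; peptide=RNG
pos 13: CUC -> G; peptide=RNGG
pos 16: GAU -> P; peptide=RNGGP
pos 19: UAC -> P; peptide=RNGGPP
pos 22: GGG -> V; peptide=RNGGPPV
pos 25: ACC -> E; peptide=RNGGPPVE
pos 28: UAA -> STOP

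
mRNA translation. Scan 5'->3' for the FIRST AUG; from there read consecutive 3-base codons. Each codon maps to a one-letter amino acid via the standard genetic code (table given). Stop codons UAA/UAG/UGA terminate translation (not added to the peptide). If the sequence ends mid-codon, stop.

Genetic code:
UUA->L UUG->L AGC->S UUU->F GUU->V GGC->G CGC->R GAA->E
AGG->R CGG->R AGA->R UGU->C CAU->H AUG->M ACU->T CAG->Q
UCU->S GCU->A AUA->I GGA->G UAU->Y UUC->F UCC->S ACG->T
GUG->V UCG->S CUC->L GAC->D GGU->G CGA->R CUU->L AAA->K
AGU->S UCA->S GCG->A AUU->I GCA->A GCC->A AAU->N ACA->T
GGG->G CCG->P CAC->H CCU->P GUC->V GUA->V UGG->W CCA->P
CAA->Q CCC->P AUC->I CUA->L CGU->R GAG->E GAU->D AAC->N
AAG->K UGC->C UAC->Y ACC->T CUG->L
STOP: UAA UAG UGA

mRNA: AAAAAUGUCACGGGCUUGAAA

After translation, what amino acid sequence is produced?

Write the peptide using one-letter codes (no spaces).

start AUG at pos 4
pos 4: AUG -> M; peptide=M
pos 7: UCA -> S; peptide=MS
pos 10: CGG -> R; peptide=MSR
pos 13: GCU -> A; peptide=MSRA
pos 16: UGA -> STOP

Answer: MSRA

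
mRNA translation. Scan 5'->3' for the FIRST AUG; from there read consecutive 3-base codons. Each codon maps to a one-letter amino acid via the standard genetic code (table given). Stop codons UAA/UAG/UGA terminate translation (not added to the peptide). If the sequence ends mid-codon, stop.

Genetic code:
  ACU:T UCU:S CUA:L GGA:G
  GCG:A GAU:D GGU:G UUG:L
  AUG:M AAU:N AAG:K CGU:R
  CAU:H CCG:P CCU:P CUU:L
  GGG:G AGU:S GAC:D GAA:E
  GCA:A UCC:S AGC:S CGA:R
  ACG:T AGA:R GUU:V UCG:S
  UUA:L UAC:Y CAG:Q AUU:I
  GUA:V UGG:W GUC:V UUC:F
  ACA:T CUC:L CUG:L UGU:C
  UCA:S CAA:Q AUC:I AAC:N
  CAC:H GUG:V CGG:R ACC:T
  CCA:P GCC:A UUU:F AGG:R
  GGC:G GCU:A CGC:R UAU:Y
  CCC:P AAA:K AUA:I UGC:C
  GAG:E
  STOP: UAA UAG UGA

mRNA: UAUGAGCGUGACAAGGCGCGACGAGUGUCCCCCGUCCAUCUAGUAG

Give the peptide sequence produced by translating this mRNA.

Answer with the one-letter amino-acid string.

start AUG at pos 1
pos 1: AUG -> M; peptide=M
pos 4: AGC -> S; peptide=MS
pos 7: GUG -> V; peptide=MSV
pos 10: ACA -> T; peptide=MSVT
pos 13: AGG -> R; peptide=MSVTR
pos 16: CGC -> R; peptide=MSVTRR
pos 19: GAC -> D; peptide=MSVTRRD
pos 22: GAG -> E; peptide=MSVTRRDE
pos 25: UGU -> C; peptide=MSVTRRDEC
pos 28: CCC -> P; peptide=MSVTRRDECP
pos 31: CCG -> P; peptide=MSVTRRDECPP
pos 34: UCC -> S; peptide=MSVTRRDECPPS
pos 37: AUC -> I; peptide=MSVTRRDECPPSI
pos 40: UAG -> STOP

Answer: MSVTRRDECPPSI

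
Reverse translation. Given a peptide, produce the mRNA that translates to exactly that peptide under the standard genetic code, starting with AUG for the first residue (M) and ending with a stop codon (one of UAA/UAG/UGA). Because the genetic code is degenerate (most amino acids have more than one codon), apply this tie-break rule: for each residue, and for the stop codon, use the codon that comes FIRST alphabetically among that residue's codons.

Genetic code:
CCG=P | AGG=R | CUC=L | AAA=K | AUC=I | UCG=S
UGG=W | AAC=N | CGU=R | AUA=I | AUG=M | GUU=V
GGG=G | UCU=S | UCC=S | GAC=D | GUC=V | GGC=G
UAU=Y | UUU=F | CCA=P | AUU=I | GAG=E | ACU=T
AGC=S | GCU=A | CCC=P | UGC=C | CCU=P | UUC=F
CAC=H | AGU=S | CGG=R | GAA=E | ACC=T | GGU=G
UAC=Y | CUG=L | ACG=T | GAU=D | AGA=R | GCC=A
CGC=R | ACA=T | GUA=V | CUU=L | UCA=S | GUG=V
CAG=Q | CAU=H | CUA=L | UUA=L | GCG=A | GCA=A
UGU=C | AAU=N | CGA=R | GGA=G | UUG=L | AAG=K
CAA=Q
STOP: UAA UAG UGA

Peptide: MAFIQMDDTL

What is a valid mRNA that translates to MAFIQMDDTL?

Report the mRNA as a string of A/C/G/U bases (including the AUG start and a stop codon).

residue 1: M -> AUG (start codon)
residue 2: A codons sorted = GCA,GCC,GCG,GCU -> pick first = GCA
residue 3: F codons sorted = UUC,UUU -> pick first = UUC
residue 4: I codons sorted = AUA,AUC,AUU -> pick first = AUA
residue 5: Q codons sorted = CAA,CAG -> pick first = CAA
residue 6: M -> AUG (only codon)
residue 7: D codons sorted = GAC,GAU -> pick first = GAC
residue 8: D codons sorted = GAC,GAU -> pick first = GAC
residue 9: T codons sorted = ACA,ACC,ACG,ACU -> pick first = ACA
residue 10: L codons sorted = CUA,CUC,CUG,CUU,UUA,UUG -> pick first = CUA
terminator: stop codons sorted = UAA,UAG,UGA -> pick first = UAA

Answer: mRNA: AUGGCAUUCAUACAAAUGGACGACACACUAUAA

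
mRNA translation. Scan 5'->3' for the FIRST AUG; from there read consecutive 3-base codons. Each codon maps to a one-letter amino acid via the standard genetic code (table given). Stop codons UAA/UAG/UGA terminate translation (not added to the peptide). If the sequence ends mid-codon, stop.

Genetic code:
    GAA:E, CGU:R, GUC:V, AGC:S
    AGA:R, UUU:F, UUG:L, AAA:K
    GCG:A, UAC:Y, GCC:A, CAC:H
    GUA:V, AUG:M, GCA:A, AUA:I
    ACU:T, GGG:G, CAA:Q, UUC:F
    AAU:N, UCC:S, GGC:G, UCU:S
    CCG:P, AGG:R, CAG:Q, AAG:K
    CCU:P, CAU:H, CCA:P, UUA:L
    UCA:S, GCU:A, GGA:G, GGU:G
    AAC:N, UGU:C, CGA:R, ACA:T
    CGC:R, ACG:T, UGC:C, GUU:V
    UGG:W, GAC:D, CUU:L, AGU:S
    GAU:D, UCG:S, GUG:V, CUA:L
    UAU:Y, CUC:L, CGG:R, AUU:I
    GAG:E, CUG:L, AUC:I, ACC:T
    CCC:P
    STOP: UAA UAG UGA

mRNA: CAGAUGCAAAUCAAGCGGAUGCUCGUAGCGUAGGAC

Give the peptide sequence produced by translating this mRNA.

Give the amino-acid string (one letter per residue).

start AUG at pos 3
pos 3: AUG -> M; peptide=M
pos 6: CAA -> Q; peptide=MQ
pos 9: AUC -> I; peptide=MQI
pos 12: AAG -> K; peptide=MQIK
pos 15: CGG -> R; peptide=MQIKR
pos 18: AUG -> M; peptide=MQIKRM
pos 21: CUC -> L; peptide=MQIKRML
pos 24: GUA -> V; peptide=MQIKRMLV
pos 27: GCG -> A; peptide=MQIKRMLVA
pos 30: UAG -> STOP

Answer: MQIKRMLVA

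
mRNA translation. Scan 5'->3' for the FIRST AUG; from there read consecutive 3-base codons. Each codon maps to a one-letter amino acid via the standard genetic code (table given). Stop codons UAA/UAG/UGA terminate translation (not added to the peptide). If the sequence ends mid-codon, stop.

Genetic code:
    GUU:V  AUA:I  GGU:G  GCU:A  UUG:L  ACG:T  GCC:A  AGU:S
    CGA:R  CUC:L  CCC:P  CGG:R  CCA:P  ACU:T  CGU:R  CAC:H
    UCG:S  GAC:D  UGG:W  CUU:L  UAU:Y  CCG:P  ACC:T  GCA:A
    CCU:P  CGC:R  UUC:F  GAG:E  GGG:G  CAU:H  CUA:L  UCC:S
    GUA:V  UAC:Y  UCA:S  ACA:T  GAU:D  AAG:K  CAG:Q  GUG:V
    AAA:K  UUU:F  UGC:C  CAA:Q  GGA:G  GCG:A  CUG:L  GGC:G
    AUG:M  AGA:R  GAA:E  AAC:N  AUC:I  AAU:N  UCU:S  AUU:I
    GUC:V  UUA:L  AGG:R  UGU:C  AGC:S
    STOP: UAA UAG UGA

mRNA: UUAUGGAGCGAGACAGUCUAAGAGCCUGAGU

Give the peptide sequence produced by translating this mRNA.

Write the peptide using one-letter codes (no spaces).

Answer: MERDSLRA

Derivation:
start AUG at pos 2
pos 2: AUG -> M; peptide=M
pos 5: GAG -> E; peptide=ME
pos 8: CGA -> R; peptide=MER
pos 11: GAC -> D; peptide=MERD
pos 14: AGU -> S; peptide=MERDS
pos 17: CUA -> L; peptide=MERDSL
pos 20: AGA -> R; peptide=MERDSLR
pos 23: GCC -> A; peptide=MERDSLRA
pos 26: UGA -> STOP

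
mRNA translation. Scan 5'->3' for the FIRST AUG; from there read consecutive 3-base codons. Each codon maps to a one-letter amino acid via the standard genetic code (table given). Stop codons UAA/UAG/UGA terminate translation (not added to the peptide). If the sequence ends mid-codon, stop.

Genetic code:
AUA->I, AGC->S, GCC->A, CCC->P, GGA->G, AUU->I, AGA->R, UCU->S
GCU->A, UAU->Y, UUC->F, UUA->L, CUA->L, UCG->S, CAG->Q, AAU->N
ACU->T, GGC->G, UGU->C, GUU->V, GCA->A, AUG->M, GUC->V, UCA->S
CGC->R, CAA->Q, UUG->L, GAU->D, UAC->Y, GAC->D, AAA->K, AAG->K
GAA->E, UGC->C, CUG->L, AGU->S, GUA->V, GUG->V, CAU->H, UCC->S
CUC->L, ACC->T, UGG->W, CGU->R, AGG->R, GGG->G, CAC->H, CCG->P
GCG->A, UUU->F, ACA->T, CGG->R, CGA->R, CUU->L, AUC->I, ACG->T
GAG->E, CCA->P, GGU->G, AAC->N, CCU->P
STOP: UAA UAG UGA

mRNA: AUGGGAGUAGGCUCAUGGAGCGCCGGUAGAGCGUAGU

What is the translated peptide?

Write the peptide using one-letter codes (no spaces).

start AUG at pos 0
pos 0: AUG -> M; peptide=M
pos 3: GGA -> G; peptide=MG
pos 6: GUA -> V; peptide=MGV
pos 9: GGC -> G; peptide=MGVG
pos 12: UCA -> S; peptide=MGVGS
pos 15: UGG -> W; peptide=MGVGSW
pos 18: AGC -> S; peptide=MGVGSWS
pos 21: GCC -> A; peptide=MGVGSWSA
pos 24: GGU -> G; peptide=MGVGSWSAG
pos 27: AGA -> R; peptide=MGVGSWSAGR
pos 30: GCG -> A; peptide=MGVGSWSAGRA
pos 33: UAG -> STOP

Answer: MGVGSWSAGRA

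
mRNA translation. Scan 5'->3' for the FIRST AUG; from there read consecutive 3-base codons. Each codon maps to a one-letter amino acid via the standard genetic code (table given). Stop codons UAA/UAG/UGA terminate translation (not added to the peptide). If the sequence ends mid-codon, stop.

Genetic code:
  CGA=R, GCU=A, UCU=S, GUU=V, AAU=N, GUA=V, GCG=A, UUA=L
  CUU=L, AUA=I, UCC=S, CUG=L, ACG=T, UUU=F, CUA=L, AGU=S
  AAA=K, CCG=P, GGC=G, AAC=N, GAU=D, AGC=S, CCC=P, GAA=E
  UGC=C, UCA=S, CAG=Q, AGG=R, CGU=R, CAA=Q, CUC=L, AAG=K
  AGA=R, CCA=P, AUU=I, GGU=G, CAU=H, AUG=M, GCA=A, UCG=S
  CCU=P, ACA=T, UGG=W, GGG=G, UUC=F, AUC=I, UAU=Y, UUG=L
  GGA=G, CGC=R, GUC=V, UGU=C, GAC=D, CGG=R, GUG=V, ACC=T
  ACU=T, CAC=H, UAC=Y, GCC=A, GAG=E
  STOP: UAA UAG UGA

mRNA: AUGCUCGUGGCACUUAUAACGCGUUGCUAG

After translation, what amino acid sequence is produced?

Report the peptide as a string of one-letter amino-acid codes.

Answer: MLVALITRC

Derivation:
start AUG at pos 0
pos 0: AUG -> M; peptide=M
pos 3: CUC -> L; peptide=ML
pos 6: GUG -> V; peptide=MLV
pos 9: GCA -> A; peptide=MLVA
pos 12: CUU -> L; peptide=MLVAL
pos 15: AUA -> I; peptide=MLVALI
pos 18: ACG -> T; peptide=MLVALIT
pos 21: CGU -> R; peptide=MLVALITR
pos 24: UGC -> C; peptide=MLVALITRC
pos 27: UAG -> STOP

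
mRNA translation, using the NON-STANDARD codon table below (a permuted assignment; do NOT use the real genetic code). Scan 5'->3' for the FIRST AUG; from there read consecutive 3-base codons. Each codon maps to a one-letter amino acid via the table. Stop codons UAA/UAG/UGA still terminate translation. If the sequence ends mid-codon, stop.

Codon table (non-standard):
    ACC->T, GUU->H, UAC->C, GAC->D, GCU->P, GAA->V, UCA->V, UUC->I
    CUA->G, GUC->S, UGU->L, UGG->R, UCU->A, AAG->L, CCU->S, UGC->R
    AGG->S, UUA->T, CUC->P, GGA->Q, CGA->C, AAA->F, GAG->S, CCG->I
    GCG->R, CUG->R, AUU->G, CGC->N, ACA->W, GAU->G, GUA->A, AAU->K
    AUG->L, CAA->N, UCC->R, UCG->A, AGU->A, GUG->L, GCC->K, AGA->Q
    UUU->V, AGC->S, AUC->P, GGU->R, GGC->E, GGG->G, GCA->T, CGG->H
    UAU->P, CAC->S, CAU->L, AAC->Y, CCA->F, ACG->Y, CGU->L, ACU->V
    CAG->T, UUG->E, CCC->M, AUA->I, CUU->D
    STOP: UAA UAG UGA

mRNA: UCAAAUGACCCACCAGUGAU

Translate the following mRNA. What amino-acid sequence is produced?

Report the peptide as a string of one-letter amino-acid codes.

Answer: LTST

Derivation:
start AUG at pos 4
pos 4: AUG -> L; peptide=L
pos 7: ACC -> T; peptide=LT
pos 10: CAC -> S; peptide=LTS
pos 13: CAG -> T; peptide=LTST
pos 16: UGA -> STOP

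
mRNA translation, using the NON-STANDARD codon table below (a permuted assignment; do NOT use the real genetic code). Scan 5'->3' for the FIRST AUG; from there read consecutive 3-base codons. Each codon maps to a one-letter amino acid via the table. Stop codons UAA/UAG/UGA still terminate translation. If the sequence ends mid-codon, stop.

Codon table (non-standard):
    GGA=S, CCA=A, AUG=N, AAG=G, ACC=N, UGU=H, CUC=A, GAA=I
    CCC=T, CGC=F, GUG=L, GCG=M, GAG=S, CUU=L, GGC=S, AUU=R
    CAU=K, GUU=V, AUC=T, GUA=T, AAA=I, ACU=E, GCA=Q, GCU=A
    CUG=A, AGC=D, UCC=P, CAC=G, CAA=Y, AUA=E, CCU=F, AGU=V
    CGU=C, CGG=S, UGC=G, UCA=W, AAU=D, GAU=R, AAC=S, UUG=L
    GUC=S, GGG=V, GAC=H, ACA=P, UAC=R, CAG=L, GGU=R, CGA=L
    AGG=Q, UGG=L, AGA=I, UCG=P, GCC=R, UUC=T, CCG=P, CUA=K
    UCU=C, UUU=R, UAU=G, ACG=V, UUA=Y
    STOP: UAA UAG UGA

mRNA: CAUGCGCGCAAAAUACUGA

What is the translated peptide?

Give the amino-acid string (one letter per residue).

Answer: NFQIR

Derivation:
start AUG at pos 1
pos 1: AUG -> N; peptide=N
pos 4: CGC -> F; peptide=NF
pos 7: GCA -> Q; peptide=NFQ
pos 10: AAA -> I; peptide=NFQI
pos 13: UAC -> R; peptide=NFQIR
pos 16: UGA -> STOP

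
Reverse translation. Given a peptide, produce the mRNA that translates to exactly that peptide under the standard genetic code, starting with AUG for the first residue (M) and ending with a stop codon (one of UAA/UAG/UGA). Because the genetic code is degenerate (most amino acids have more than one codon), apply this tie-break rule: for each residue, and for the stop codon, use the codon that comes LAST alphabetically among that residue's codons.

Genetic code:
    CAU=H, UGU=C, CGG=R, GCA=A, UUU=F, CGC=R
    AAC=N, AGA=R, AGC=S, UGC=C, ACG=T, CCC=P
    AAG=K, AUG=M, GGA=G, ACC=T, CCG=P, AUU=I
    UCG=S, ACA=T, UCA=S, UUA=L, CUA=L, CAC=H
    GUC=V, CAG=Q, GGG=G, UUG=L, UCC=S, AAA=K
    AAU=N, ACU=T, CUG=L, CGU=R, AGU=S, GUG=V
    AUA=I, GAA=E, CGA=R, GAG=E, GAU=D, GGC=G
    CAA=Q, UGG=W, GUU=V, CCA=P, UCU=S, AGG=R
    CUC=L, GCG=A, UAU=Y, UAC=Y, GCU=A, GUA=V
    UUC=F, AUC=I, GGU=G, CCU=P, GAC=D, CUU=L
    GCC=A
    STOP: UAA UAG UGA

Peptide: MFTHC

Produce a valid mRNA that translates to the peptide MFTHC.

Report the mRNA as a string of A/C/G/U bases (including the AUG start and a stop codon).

residue 1: M -> AUG (start codon)
residue 2: F codons sorted = UUC,UUU -> pick last = UUU
residue 3: T codons sorted = ACA,ACC,ACG,ACU -> pick last = ACU
residue 4: H codons sorted = CAC,CAU -> pick last = CAU
residue 5: C codons sorted = UGC,UGU -> pick last = UGU
terminator: stop codons sorted = UAA,UAG,UGA -> pick last = UGA

Answer: mRNA: AUGUUUACUCAUUGUUGA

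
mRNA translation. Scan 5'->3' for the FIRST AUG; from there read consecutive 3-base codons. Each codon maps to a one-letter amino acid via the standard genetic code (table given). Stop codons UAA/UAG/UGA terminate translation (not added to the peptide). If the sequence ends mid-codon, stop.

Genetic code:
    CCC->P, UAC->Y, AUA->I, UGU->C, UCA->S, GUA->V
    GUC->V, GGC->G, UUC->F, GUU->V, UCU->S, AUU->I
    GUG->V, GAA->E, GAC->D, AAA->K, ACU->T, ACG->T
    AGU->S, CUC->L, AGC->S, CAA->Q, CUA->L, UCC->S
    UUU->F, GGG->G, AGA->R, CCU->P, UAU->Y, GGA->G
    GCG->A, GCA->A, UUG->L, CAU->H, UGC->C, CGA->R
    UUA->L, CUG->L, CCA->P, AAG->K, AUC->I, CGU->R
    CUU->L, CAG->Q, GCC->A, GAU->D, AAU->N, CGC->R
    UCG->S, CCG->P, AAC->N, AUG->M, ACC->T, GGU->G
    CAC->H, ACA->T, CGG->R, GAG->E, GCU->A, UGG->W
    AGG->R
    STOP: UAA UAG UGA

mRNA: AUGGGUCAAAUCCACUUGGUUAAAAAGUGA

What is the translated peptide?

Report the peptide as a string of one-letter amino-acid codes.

Answer: MGQIHLVKK

Derivation:
start AUG at pos 0
pos 0: AUG -> M; peptide=M
pos 3: GGU -> G; peptide=MG
pos 6: CAA -> Q; peptide=MGQ
pos 9: AUC -> I; peptide=MGQI
pos 12: CAC -> H; peptide=MGQIH
pos 15: UUG -> L; peptide=MGQIHL
pos 18: GUU -> V; peptide=MGQIHLV
pos 21: AAA -> K; peptide=MGQIHLVK
pos 24: AAG -> K; peptide=MGQIHLVKK
pos 27: UGA -> STOP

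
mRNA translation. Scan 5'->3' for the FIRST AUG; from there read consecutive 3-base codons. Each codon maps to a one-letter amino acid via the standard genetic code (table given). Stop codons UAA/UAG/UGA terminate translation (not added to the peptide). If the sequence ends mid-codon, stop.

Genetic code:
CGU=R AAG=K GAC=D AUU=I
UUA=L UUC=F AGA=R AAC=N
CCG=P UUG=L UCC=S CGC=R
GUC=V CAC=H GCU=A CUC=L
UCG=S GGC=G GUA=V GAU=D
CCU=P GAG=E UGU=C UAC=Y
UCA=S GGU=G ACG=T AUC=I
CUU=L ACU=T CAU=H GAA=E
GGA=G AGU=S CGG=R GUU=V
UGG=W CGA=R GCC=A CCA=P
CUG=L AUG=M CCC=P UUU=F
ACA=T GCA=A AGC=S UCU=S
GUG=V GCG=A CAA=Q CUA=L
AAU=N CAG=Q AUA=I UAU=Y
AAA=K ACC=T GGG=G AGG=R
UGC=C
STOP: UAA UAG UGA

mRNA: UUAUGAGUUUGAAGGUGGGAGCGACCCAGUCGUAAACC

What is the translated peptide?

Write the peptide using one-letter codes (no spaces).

start AUG at pos 2
pos 2: AUG -> M; peptide=M
pos 5: AGU -> S; peptide=MS
pos 8: UUG -> L; peptide=MSL
pos 11: AAG -> K; peptide=MSLK
pos 14: GUG -> V; peptide=MSLKV
pos 17: GGA -> G; peptide=MSLKVG
pos 20: GCG -> A; peptide=MSLKVGA
pos 23: ACC -> T; peptide=MSLKVGAT
pos 26: CAG -> Q; peptide=MSLKVGATQ
pos 29: UCG -> S; peptide=MSLKVGATQS
pos 32: UAA -> STOP

Answer: MSLKVGATQS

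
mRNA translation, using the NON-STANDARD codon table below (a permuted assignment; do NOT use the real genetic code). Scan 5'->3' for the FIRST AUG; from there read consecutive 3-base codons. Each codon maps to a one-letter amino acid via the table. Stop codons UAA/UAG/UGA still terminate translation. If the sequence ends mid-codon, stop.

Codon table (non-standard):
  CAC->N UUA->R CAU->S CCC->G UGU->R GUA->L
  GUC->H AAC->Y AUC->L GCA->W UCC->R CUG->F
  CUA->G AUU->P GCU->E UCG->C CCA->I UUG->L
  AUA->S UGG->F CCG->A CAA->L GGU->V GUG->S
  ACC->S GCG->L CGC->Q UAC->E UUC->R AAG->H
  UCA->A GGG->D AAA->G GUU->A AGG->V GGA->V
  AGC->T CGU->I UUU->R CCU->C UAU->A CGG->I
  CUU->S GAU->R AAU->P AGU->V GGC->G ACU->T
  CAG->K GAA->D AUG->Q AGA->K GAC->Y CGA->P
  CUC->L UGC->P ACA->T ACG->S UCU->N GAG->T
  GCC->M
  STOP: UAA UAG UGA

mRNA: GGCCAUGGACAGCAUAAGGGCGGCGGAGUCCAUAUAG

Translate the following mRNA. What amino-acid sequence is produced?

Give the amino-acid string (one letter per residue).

start AUG at pos 4
pos 4: AUG -> Q; peptide=Q
pos 7: GAC -> Y; peptide=QY
pos 10: AGC -> T; peptide=QYT
pos 13: AUA -> S; peptide=QYTS
pos 16: AGG -> V; peptide=QYTSV
pos 19: GCG -> L; peptide=QYTSVL
pos 22: GCG -> L; peptide=QYTSVLL
pos 25: GAG -> T; peptide=QYTSVLLT
pos 28: UCC -> R; peptide=QYTSVLLTR
pos 31: AUA -> S; peptide=QYTSVLLTRS
pos 34: UAG -> STOP

Answer: QYTSVLLTRS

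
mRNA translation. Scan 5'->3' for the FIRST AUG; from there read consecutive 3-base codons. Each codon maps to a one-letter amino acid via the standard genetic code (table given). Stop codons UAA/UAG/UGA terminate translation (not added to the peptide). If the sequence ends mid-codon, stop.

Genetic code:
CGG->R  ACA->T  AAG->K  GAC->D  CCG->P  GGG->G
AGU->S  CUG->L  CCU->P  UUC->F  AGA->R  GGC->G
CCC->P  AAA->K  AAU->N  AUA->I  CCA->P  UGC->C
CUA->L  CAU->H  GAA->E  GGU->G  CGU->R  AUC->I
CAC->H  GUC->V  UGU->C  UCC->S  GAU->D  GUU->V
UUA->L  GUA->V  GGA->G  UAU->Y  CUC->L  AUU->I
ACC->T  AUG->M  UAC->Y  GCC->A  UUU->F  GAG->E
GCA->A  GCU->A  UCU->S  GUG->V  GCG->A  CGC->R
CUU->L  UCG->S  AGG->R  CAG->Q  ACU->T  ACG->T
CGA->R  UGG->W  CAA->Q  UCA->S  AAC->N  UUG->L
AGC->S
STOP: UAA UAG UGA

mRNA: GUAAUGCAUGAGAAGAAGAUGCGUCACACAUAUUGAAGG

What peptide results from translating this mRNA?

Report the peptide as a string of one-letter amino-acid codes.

Answer: MHEKKMRHTY

Derivation:
start AUG at pos 3
pos 3: AUG -> M; peptide=M
pos 6: CAU -> H; peptide=MH
pos 9: GAG -> E; peptide=MHE
pos 12: AAG -> K; peptide=MHEK
pos 15: AAG -> K; peptide=MHEKK
pos 18: AUG -> M; peptide=MHEKKM
pos 21: CGU -> R; peptide=MHEKKMR
pos 24: CAC -> H; peptide=MHEKKMRH
pos 27: ACA -> T; peptide=MHEKKMRHT
pos 30: UAU -> Y; peptide=MHEKKMRHTY
pos 33: UGA -> STOP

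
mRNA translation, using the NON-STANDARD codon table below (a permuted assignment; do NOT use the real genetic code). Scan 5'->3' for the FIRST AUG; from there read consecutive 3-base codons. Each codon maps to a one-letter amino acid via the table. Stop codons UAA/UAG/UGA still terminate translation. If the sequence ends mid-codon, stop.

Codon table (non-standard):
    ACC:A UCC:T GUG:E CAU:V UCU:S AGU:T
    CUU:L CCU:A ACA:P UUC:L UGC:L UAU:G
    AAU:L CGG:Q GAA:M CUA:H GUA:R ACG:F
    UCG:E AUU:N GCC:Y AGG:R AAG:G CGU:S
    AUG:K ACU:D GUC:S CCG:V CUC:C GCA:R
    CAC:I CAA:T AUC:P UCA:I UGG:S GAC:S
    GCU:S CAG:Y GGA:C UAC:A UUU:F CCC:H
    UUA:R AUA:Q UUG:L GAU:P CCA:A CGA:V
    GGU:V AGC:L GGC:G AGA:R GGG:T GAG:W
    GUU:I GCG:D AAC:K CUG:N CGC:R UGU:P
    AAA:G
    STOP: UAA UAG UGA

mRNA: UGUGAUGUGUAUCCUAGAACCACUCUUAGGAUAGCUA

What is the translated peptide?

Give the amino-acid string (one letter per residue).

start AUG at pos 4
pos 4: AUG -> K; peptide=K
pos 7: UGU -> P; peptide=KP
pos 10: AUC -> P; peptide=KPP
pos 13: CUA -> H; peptide=KPPH
pos 16: GAA -> M; peptide=KPPHM
pos 19: CCA -> A; peptide=KPPHMA
pos 22: CUC -> C; peptide=KPPHMAC
pos 25: UUA -> R; peptide=KPPHMACR
pos 28: GGA -> C; peptide=KPPHMACRC
pos 31: UAG -> STOP

Answer: KPPHMACRC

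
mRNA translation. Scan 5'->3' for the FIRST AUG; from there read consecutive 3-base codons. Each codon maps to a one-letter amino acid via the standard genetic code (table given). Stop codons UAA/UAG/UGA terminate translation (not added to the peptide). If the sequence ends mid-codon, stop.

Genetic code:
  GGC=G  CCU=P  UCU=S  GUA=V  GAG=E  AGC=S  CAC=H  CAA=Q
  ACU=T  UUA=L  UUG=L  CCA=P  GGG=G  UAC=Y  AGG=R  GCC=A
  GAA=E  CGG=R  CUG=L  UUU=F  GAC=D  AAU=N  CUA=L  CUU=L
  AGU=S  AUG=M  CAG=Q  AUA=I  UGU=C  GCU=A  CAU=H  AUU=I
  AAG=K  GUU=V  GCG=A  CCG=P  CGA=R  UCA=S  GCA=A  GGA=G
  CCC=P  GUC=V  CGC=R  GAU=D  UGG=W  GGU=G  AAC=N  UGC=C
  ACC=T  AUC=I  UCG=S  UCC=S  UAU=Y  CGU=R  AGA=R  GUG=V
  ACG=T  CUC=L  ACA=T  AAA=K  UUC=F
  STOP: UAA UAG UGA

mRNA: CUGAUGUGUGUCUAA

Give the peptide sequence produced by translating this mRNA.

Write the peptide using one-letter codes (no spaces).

Answer: MCV

Derivation:
start AUG at pos 3
pos 3: AUG -> M; peptide=M
pos 6: UGU -> C; peptide=MC
pos 9: GUC -> V; peptide=MCV
pos 12: UAA -> STOP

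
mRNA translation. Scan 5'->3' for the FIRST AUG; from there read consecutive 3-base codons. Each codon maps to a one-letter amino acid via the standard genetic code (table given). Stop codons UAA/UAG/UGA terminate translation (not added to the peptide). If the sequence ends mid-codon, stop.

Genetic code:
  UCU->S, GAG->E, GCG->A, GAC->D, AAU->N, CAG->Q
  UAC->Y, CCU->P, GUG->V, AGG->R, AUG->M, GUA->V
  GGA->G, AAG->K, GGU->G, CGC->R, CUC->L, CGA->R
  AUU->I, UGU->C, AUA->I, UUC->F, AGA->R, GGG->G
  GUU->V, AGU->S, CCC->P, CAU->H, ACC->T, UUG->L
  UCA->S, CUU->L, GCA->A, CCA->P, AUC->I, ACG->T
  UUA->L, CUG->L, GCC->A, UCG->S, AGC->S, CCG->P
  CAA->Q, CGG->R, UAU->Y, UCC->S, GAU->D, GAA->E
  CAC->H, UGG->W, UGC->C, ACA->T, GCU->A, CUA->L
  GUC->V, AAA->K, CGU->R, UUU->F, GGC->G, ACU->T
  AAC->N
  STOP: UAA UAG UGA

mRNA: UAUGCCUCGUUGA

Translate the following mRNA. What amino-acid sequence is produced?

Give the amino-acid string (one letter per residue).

start AUG at pos 1
pos 1: AUG -> M; peptide=M
pos 4: CCU -> P; peptide=MP
pos 7: CGU -> R; peptide=MPR
pos 10: UGA -> STOP

Answer: MPR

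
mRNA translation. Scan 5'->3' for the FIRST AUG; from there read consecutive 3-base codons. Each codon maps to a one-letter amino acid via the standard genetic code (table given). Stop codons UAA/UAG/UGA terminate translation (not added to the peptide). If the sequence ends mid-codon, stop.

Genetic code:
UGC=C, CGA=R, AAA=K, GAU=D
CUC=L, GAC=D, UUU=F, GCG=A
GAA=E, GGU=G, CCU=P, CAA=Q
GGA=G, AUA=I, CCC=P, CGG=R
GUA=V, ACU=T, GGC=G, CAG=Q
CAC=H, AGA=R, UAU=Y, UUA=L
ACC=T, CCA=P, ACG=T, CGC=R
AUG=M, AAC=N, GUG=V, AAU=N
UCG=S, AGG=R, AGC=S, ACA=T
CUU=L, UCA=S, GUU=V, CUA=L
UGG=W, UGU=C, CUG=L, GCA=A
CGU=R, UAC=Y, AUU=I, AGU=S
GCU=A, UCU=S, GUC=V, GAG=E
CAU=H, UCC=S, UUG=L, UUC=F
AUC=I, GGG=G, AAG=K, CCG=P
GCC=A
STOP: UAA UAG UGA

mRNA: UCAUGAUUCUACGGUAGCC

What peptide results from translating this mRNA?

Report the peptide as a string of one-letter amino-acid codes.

start AUG at pos 2
pos 2: AUG -> M; peptide=M
pos 5: AUU -> I; peptide=MI
pos 8: CUA -> L; peptide=MIL
pos 11: CGG -> R; peptide=MILR
pos 14: UAG -> STOP

Answer: MILR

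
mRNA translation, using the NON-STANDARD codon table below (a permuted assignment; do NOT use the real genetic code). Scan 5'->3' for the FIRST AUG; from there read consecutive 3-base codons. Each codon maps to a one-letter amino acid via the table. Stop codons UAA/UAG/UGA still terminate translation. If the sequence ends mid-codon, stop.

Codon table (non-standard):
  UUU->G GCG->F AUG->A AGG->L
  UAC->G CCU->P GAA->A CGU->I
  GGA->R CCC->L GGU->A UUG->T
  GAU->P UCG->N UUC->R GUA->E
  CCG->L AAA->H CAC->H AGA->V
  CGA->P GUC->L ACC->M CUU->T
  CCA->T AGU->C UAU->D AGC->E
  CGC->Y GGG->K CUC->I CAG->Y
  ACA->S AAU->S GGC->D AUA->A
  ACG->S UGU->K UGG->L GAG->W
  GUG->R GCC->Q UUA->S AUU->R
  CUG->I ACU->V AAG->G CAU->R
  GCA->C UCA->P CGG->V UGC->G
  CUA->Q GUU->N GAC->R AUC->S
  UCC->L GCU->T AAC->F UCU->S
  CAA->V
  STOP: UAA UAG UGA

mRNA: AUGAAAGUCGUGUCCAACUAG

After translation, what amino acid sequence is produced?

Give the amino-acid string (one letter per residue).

Answer: AHLRLF

Derivation:
start AUG at pos 0
pos 0: AUG -> A; peptide=A
pos 3: AAA -> H; peptide=AH
pos 6: GUC -> L; peptide=AHL
pos 9: GUG -> R; peptide=AHLR
pos 12: UCC -> L; peptide=AHLRL
pos 15: AAC -> F; peptide=AHLRLF
pos 18: UAG -> STOP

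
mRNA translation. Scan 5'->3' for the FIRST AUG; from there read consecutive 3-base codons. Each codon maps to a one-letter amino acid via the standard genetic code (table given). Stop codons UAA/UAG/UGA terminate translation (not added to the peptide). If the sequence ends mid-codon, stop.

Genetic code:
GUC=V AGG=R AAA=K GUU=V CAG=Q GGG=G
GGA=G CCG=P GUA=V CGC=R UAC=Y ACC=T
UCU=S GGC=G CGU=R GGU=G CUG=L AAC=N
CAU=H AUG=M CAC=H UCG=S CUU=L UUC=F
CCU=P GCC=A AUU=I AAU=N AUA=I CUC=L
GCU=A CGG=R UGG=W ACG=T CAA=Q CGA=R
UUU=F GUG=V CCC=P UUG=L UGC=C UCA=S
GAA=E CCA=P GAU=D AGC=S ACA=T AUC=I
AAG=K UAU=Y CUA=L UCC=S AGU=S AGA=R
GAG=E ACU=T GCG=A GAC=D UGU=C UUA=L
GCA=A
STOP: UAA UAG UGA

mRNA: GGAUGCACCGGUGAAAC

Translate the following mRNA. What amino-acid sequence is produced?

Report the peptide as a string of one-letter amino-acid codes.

Answer: MHR

Derivation:
start AUG at pos 2
pos 2: AUG -> M; peptide=M
pos 5: CAC -> H; peptide=MH
pos 8: CGG -> R; peptide=MHR
pos 11: UGA -> STOP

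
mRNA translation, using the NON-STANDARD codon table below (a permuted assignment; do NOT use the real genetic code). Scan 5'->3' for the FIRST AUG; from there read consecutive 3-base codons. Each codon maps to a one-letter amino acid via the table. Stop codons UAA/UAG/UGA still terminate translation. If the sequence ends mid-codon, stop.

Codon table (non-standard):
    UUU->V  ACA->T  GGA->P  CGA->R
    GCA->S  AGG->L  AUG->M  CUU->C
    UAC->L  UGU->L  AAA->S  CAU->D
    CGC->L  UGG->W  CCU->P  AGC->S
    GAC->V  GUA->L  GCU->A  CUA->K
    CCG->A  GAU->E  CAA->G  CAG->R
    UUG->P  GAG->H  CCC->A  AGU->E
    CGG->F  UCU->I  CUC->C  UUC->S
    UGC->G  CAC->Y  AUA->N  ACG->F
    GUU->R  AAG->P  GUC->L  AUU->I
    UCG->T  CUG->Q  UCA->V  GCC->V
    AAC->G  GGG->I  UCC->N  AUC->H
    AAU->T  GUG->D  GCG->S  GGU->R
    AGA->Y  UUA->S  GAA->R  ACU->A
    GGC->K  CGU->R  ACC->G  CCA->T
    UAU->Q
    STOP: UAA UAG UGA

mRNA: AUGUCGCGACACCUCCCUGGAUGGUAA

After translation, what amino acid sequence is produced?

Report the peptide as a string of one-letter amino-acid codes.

start AUG at pos 0
pos 0: AUG -> M; peptide=M
pos 3: UCG -> T; peptide=MT
pos 6: CGA -> R; peptide=MTR
pos 9: CAC -> Y; peptide=MTRY
pos 12: CUC -> C; peptide=MTRYC
pos 15: CCU -> P; peptide=MTRYCP
pos 18: GGA -> P; peptide=MTRYCPP
pos 21: UGG -> W; peptide=MTRYCPPW
pos 24: UAA -> STOP

Answer: MTRYCPPW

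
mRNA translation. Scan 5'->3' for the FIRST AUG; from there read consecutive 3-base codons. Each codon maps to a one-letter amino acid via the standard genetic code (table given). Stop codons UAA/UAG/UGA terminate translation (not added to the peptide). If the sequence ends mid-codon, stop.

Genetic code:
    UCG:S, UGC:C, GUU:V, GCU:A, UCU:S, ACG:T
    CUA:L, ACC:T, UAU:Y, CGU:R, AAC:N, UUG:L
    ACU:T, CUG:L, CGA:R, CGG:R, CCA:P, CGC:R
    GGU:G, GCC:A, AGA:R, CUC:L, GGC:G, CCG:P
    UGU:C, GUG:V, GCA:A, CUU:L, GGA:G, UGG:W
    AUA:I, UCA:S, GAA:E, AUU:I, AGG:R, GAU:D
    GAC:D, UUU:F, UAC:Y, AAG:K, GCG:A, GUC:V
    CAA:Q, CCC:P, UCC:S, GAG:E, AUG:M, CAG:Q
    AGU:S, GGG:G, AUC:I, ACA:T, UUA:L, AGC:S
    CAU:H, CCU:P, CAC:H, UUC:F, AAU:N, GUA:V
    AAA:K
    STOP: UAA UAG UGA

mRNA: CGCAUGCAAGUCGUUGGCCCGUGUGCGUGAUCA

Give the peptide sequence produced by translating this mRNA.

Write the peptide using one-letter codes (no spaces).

Answer: MQVVGPCA

Derivation:
start AUG at pos 3
pos 3: AUG -> M; peptide=M
pos 6: CAA -> Q; peptide=MQ
pos 9: GUC -> V; peptide=MQV
pos 12: GUU -> V; peptide=MQVV
pos 15: GGC -> G; peptide=MQVVG
pos 18: CCG -> P; peptide=MQVVGP
pos 21: UGU -> C; peptide=MQVVGPC
pos 24: GCG -> A; peptide=MQVVGPCA
pos 27: UGA -> STOP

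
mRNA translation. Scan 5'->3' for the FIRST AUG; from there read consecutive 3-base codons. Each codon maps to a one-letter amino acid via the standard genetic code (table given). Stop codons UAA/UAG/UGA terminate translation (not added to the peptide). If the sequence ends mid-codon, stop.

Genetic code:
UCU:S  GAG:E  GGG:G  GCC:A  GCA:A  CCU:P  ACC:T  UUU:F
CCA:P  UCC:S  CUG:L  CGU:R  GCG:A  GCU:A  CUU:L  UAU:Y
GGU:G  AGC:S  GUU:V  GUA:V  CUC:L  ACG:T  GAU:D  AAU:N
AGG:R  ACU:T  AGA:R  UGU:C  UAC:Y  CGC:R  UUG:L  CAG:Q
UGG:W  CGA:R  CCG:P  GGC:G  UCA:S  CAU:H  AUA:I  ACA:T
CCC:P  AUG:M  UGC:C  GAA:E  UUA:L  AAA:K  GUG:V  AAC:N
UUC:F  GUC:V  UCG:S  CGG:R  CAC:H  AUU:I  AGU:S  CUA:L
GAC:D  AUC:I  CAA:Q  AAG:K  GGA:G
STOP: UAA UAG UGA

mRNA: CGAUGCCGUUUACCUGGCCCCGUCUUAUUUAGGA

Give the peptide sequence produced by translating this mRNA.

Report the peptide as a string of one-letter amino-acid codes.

Answer: MPFTWPRLI

Derivation:
start AUG at pos 2
pos 2: AUG -> M; peptide=M
pos 5: CCG -> P; peptide=MP
pos 8: UUU -> F; peptide=MPF
pos 11: ACC -> T; peptide=MPFT
pos 14: UGG -> W; peptide=MPFTW
pos 17: CCC -> P; peptide=MPFTWP
pos 20: CGU -> R; peptide=MPFTWPR
pos 23: CUU -> L; peptide=MPFTWPRL
pos 26: AUU -> I; peptide=MPFTWPRLI
pos 29: UAG -> STOP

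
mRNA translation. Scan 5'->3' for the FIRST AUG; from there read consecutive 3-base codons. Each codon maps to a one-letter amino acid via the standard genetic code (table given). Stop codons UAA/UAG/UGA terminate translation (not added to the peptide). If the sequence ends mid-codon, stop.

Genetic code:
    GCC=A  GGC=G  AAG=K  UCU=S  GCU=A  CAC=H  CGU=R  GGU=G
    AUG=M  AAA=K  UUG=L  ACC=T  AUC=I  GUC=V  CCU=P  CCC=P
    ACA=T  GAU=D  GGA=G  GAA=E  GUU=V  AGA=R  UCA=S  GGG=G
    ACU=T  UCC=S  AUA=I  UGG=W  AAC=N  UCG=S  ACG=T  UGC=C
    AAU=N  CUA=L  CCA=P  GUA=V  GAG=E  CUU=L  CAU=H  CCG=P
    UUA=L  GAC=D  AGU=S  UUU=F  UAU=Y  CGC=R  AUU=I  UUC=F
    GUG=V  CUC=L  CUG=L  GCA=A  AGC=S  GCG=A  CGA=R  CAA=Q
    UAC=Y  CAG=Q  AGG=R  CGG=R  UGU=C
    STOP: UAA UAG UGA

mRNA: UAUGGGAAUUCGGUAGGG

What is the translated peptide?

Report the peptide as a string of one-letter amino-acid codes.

start AUG at pos 1
pos 1: AUG -> M; peptide=M
pos 4: GGA -> G; peptide=MG
pos 7: AUU -> I; peptide=MGI
pos 10: CGG -> R; peptide=MGIR
pos 13: UAG -> STOP

Answer: MGIR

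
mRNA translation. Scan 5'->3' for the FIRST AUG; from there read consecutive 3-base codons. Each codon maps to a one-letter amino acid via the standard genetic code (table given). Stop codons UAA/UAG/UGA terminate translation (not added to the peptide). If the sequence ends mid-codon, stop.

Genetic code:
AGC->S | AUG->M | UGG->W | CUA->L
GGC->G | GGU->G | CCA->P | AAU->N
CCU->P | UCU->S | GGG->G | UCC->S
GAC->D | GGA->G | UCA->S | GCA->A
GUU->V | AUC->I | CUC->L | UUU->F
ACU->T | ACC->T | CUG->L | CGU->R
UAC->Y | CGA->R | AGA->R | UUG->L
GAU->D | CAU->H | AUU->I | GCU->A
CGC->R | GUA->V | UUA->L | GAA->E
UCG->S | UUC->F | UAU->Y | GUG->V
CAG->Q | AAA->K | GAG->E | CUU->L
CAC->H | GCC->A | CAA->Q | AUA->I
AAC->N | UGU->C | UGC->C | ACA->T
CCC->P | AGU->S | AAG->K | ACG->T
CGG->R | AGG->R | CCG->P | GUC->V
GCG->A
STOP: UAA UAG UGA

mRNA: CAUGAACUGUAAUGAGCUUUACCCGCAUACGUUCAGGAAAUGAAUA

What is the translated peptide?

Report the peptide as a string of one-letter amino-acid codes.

Answer: MNCNELYPHTFRK

Derivation:
start AUG at pos 1
pos 1: AUG -> M; peptide=M
pos 4: AAC -> N; peptide=MN
pos 7: UGU -> C; peptide=MNC
pos 10: AAU -> N; peptide=MNCN
pos 13: GAG -> E; peptide=MNCNE
pos 16: CUU -> L; peptide=MNCNEL
pos 19: UAC -> Y; peptide=MNCNELY
pos 22: CCG -> P; peptide=MNCNELYP
pos 25: CAU -> H; peptide=MNCNELYPH
pos 28: ACG -> T; peptide=MNCNELYPHT
pos 31: UUC -> F; peptide=MNCNELYPHTF
pos 34: AGG -> R; peptide=MNCNELYPHTFR
pos 37: AAA -> K; peptide=MNCNELYPHTFRK
pos 40: UGA -> STOP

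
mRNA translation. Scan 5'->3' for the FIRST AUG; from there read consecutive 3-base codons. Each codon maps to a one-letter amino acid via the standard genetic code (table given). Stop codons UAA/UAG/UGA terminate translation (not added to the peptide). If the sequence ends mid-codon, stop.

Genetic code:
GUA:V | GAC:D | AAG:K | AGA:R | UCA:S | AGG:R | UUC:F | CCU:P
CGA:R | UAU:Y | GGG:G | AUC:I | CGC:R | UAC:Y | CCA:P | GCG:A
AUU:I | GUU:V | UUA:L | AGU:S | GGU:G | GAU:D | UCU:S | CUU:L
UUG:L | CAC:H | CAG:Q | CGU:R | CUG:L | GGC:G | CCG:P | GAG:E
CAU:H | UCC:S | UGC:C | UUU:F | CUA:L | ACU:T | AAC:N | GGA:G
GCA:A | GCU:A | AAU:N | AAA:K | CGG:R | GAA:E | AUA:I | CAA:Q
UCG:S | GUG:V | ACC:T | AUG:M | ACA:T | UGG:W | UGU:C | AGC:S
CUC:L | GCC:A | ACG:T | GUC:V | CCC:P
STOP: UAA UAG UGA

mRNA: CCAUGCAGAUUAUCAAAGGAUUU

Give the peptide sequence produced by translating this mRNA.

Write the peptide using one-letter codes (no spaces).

Answer: MQIIKGF

Derivation:
start AUG at pos 2
pos 2: AUG -> M; peptide=M
pos 5: CAG -> Q; peptide=MQ
pos 8: AUU -> I; peptide=MQI
pos 11: AUC -> I; peptide=MQII
pos 14: AAA -> K; peptide=MQIIK
pos 17: GGA -> G; peptide=MQIIKG
pos 20: UUU -> F; peptide=MQIIKGF
pos 23: only 0 nt remain (<3), stop (end of mRNA)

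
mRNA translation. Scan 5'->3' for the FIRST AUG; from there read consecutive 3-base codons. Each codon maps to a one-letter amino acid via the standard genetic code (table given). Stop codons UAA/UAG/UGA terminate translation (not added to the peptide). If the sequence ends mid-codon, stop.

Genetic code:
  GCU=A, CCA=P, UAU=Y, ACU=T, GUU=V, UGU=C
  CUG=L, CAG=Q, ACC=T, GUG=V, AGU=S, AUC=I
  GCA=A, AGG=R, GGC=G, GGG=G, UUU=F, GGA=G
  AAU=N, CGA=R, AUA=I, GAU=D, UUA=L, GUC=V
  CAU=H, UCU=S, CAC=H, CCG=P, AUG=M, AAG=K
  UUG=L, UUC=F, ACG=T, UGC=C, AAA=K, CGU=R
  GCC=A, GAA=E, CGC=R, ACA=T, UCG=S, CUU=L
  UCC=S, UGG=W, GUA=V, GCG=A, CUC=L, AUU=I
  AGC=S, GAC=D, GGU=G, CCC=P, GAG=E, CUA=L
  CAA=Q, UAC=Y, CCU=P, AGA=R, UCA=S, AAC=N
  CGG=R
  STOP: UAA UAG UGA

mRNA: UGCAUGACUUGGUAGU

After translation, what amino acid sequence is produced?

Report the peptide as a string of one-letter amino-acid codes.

Answer: MTW

Derivation:
start AUG at pos 3
pos 3: AUG -> M; peptide=M
pos 6: ACU -> T; peptide=MT
pos 9: UGG -> W; peptide=MTW
pos 12: UAG -> STOP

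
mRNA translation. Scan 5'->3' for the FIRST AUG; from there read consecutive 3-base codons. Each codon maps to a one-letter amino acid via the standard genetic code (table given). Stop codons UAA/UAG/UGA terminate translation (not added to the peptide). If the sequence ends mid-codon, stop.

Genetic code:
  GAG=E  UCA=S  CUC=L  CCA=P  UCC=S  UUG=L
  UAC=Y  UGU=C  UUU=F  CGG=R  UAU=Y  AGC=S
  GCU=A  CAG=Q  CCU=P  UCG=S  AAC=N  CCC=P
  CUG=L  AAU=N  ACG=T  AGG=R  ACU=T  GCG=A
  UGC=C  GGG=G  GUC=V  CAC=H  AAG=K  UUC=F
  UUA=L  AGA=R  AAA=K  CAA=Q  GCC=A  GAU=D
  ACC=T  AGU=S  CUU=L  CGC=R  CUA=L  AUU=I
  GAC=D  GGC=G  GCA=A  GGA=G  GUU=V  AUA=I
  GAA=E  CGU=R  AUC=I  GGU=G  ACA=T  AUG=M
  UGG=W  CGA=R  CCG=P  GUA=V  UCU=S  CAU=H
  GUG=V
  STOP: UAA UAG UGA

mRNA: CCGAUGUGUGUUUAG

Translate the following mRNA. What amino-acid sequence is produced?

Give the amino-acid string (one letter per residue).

start AUG at pos 3
pos 3: AUG -> M; peptide=M
pos 6: UGU -> C; peptide=MC
pos 9: GUU -> V; peptide=MCV
pos 12: UAG -> STOP

Answer: MCV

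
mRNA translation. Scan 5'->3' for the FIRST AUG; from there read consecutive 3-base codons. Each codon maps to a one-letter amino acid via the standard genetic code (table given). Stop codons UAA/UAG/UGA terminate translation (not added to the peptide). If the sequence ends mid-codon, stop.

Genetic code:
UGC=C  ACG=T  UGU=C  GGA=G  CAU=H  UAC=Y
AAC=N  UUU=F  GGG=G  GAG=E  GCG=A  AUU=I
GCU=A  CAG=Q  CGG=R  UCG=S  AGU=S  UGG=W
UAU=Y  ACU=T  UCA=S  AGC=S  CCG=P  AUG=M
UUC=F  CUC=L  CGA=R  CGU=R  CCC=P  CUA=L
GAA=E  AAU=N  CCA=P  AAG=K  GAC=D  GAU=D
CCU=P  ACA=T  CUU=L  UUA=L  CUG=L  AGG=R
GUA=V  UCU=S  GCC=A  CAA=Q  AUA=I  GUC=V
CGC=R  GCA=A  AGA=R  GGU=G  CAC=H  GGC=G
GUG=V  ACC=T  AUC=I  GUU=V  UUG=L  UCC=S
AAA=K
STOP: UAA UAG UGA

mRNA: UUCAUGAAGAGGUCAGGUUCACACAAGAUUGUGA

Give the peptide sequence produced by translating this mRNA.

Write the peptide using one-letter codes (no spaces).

Answer: MKRSGSHKIV

Derivation:
start AUG at pos 3
pos 3: AUG -> M; peptide=M
pos 6: AAG -> K; peptide=MK
pos 9: AGG -> R; peptide=MKR
pos 12: UCA -> S; peptide=MKRS
pos 15: GGU -> G; peptide=MKRSG
pos 18: UCA -> S; peptide=MKRSGS
pos 21: CAC -> H; peptide=MKRSGSH
pos 24: AAG -> K; peptide=MKRSGSHK
pos 27: AUU -> I; peptide=MKRSGSHKI
pos 30: GUG -> V; peptide=MKRSGSHKIV
pos 33: only 1 nt remain (<3), stop (end of mRNA)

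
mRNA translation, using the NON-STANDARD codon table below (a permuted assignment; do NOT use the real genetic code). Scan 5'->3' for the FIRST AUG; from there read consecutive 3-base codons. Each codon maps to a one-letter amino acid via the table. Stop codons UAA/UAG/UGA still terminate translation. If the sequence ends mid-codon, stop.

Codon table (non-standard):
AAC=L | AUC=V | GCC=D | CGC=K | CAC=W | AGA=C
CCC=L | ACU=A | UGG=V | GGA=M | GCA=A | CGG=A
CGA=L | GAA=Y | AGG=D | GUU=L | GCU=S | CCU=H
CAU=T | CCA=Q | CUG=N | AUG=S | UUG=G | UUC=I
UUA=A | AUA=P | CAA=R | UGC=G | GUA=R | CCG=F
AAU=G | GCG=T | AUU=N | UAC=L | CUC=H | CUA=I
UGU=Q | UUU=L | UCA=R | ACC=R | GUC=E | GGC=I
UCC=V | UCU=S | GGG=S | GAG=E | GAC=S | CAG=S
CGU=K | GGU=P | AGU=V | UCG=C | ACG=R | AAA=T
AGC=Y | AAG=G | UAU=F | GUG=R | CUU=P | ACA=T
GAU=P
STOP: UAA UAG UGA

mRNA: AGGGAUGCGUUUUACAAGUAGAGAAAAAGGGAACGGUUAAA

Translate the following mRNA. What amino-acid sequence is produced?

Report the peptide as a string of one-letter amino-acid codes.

Answer: SKLTVCYTSLP

Derivation:
start AUG at pos 4
pos 4: AUG -> S; peptide=S
pos 7: CGU -> K; peptide=SK
pos 10: UUU -> L; peptide=SKL
pos 13: ACA -> T; peptide=SKLT
pos 16: AGU -> V; peptide=SKLTV
pos 19: AGA -> C; peptide=SKLTVC
pos 22: GAA -> Y; peptide=SKLTVCY
pos 25: AAA -> T; peptide=SKLTVCYT
pos 28: GGG -> S; peptide=SKLTVCYTS
pos 31: AAC -> L; peptide=SKLTVCYTSL
pos 34: GGU -> P; peptide=SKLTVCYTSLP
pos 37: UAA -> STOP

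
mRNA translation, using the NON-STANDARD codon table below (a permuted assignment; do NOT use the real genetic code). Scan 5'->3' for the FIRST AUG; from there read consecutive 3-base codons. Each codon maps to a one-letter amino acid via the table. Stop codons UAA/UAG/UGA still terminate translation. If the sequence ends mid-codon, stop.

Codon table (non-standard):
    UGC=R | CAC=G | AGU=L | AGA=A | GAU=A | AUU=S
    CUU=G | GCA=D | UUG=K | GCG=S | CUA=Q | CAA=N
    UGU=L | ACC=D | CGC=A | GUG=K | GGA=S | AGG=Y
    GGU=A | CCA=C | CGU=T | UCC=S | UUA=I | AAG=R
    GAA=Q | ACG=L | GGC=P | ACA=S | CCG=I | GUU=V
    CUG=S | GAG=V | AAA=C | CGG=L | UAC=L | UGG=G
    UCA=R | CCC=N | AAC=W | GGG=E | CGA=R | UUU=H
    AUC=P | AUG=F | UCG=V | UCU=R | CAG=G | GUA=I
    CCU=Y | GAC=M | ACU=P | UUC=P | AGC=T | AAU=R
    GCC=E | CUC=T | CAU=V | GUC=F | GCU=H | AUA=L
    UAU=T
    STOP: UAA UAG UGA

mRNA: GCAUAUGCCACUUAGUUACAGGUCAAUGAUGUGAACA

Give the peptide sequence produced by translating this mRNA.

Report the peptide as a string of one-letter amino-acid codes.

Answer: FCGLLYRFF

Derivation:
start AUG at pos 4
pos 4: AUG -> F; peptide=F
pos 7: CCA -> C; peptide=FC
pos 10: CUU -> G; peptide=FCG
pos 13: AGU -> L; peptide=FCGL
pos 16: UAC -> L; peptide=FCGLL
pos 19: AGG -> Y; peptide=FCGLLY
pos 22: UCA -> R; peptide=FCGLLYR
pos 25: AUG -> F; peptide=FCGLLYRF
pos 28: AUG -> F; peptide=FCGLLYRFF
pos 31: UGA -> STOP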